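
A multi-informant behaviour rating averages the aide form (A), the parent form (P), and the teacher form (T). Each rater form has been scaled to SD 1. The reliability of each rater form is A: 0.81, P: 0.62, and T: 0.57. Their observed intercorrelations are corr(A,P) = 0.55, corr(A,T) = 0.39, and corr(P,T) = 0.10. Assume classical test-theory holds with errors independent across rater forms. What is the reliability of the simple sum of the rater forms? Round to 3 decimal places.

Var(A+P+T) = 3 + 2·[0.55 + 0.39 + 0.10] = 3 + 2.08 = 5.08.
Under uncorrelated errors the observed covariances equal the true-score covariances, so only the own-variance terms attenuate.
True-score variance = [0.81 + 0.62 + 0.57] + 2.08 = 2 + 2.08 = 4.08.
Reliability = 4.08 / 5.08 = 0.803.

0.803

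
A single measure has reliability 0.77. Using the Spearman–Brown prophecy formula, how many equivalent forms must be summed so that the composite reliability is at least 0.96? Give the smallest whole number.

k ≥ ρ*(1−ρ₁)/(ρ₁(1−ρ*)) = 0.96·0.23 / (0.77·0.04) = 7.169.
Smallest integer k = 8.

8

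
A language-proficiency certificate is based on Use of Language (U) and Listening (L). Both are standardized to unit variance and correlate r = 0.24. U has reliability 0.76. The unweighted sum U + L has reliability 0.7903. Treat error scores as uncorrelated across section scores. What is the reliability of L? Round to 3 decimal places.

Var(U+L) = 2 + 2·0.24 = 2.480.
True-score variance = ρ_U + ρ_L + 2·0.24, so 0.7903 = (0.76 + ρ_L + 0.48) / 2.480.
ρ_L = 0.7903·2.480 − 0.76 − 0.48 = 0.720.

0.720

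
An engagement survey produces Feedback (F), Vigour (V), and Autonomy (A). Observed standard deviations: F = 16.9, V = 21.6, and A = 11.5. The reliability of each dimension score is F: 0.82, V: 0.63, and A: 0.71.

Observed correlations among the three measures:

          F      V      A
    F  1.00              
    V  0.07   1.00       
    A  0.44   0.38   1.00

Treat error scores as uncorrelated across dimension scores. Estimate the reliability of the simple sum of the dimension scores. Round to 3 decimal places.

Var(F+V+A) = 16.9² + 21.6² + 11.5² + 2·[16.9·21.6·0.07 + 16.9·11.5·0.44 + 21.6·11.5·0.38] = 884.42 + 410.918 = 1295.34.
Under uncorrelated errors the observed covariances equal the true-score covariances, so only the own-variance terms attenuate.
True-score variance = [16.9²·0.82 + 21.6²·0.63 + 11.5²·0.71] + 410.918 = 622.03 + 410.918 = 1032.95.
Reliability = 1032.95 / 1295.34 = 0.797.

0.797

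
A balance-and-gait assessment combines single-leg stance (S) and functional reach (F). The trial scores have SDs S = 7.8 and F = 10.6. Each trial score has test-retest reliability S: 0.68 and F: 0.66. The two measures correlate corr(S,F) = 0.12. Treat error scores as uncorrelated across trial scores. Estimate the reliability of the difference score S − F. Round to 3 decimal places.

0.624

Var(S−F) = 7.8² + 10.6² − 2·7.8·10.6·0.12 = 173.2 − 19.8432 = 153.357.
With uncorrelated errors the cross-covariances are all true-score covariance, so they carry over unchanged; only the diagonal terms shrink to ρᵢσᵢ².
True-score variance = [7.8²·0.68 + 10.6²·0.66] − 19.8432 = 115.529 − 19.8432 = 95.6856.
Reliability = 95.6856 / 153.357 = 0.624.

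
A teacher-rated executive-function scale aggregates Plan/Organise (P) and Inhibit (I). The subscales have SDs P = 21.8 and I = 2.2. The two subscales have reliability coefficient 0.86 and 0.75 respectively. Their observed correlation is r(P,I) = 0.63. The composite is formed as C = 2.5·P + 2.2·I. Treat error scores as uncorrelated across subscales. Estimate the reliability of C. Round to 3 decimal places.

0.873

Var(C) = 2.5²·21.8² + 2.2²·2.2² + 2·[5.5·21.8·2.2·0.63] = 2993.68 + 332.363 = 3326.04.
Under uncorrelated errors the observed covariances equal the true-score covariances, so only the own-variance terms attenuate.
True-score variance = [2.5²·21.8²·0.86 + 2.2²·2.2²·0.75] + 332.363 = 2571.98 + 332.363 = 2904.35.
Reliability = 2904.35 / 3326.04 = 0.873.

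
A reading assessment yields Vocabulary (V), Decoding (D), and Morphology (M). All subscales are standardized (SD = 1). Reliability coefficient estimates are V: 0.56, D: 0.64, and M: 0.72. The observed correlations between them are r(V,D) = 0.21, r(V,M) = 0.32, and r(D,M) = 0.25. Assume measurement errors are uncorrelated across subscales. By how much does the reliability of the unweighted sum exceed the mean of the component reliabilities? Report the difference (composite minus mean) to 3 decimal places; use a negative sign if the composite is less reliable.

0.123

Var(sum) = 3 + 1.56 = 4.56; true-score variance = 1.92 + 1.56 = 3.48; composite reliability = 0.7632.
Mean component reliability = 0.6400.
Difference = 0.7632 − 0.6400 = 0.123.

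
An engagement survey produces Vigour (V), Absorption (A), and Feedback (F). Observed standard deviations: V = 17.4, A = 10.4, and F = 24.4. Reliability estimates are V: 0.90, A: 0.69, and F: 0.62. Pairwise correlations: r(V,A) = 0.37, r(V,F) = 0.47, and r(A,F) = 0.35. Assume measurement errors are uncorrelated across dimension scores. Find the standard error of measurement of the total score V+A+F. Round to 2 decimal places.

17.03

Var(total) = 1006.28 + 710.629 = 1716.91.
True-score variance = 716.238 + 710.629 = 1426.87, so reliability = 0.8311.
Error variance = 1716.91 − 1426.87 = 290.042; SEM = √290.042 = 17.03.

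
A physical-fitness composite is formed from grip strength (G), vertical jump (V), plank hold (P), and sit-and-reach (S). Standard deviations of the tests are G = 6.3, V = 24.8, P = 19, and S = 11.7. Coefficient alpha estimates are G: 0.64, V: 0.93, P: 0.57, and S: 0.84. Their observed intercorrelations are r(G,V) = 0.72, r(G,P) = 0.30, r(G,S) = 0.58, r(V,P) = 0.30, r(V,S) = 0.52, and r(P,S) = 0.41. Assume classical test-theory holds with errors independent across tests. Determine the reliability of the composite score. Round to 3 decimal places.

0.898

Var(G+V+P+S) = 6.3² + 24.8² + 19² + 11.7² + 2·[6.3·24.8·0.72 + 6.3·19·0.30 + 6.3·11.7·0.58 + 24.8·19·0.30 + 24.8·11.7·0.52 + 19·11.7·0.41] = 1152.62 + 1149.08 = 2301.7.
With uncorrelated errors the cross-covariances are all true-score covariance, so they carry over unchanged; only the diagonal terms shrink to ρᵢσᵢ².
True-score variance = [6.3²·0.64 + 24.8²·0.93 + 19²·0.57 + 11.7²·0.84] + 1149.08 = 918.146 + 1149.08 = 2067.23.
Reliability = 2067.23 / 2301.7 = 0.898.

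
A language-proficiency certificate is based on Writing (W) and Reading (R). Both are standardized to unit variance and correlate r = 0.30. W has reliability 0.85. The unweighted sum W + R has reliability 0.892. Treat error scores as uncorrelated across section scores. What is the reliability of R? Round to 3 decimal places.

0.869

Var(W+R) = 2 + 2·0.30 = 2.600.
True-score variance = ρ_W + ρ_R + 2·0.30, so 0.892 = (0.85 + ρ_R + 0.60) / 2.600.
ρ_R = 0.892·2.600 − 0.85 − 0.60 = 0.869.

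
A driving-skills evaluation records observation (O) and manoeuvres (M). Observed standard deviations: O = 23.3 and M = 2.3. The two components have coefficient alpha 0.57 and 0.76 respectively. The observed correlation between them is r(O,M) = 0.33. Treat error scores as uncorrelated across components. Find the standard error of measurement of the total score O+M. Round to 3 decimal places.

15.320

Var(total) = 548.18 + 35.3694 = 583.549.
True-score variance = 313.468 + 35.3694 = 348.837, so reliability = 0.5978.
Error variance = 583.549 − 348.837 = 234.712; SEM = √234.712 = 15.320.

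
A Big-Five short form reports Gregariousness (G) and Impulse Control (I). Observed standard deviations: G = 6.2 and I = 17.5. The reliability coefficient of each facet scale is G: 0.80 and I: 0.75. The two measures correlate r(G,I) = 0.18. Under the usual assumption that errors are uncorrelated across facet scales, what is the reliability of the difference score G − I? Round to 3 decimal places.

Var(G−I) = 6.2² + 17.5² − 2·6.2·17.5·0.18 = 344.69 − 39.06 = 305.63.
Because errors are independent across components, Cov(Tᵢ,Tⱼ) = Cov(Xᵢ,Xⱼ); the off-diagonal part of the true-score variance is the same as above.
True-score variance = [6.2²·0.80 + 17.5²·0.75] − 39.06 = 260.44 − 39.06 = 221.38.
Reliability = 221.38 / 305.63 = 0.724.

0.724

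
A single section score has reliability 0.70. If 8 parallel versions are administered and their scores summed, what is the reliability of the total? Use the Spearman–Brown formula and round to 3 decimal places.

0.949

ρ_k = kρ / (1 + (k−1)ρ) = 8·0.70 / (1 + 7·0.70) = 5.600 / 5.900 = 0.949.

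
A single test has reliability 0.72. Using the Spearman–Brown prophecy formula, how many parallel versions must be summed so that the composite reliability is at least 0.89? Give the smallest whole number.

4

k ≥ ρ*(1−ρ₁)/(ρ₁(1−ρ*)) = 0.89·0.28 / (0.72·0.11) = 3.146.
Smallest integer k = 4.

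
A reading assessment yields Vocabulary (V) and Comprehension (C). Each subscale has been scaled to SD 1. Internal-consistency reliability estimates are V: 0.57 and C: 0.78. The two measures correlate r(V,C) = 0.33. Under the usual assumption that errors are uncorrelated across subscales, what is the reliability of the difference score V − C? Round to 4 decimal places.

Var(V−C) = 1 + 1 − 2·0.33 = 2 − 0.66 = 1.34.
Because errors are independent across components, Cov(Tᵢ,Tⱼ) = Cov(Xᵢ,Xⱼ); the off-diagonal part of the true-score variance is the same as above.
True-score variance = [0.57 + 0.78] − 0.66 = 1.35 − 0.66 = 0.69.
Reliability = 0.69 / 1.34 = 0.5149.

0.5149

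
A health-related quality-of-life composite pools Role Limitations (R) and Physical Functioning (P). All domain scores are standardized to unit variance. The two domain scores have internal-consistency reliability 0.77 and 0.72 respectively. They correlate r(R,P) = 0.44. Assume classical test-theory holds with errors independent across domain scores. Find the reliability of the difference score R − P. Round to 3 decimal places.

Var(R−P) = 1 + 1 − 2·0.44 = 2 − 0.88 = 1.12.
Because errors are independent across components, Cov(Tᵢ,Tⱼ) = Cov(Xᵢ,Xⱼ); the off-diagonal part of the true-score variance is the same as above.
True-score variance = [0.77 + 0.72] − 0.88 = 1.49 − 0.88 = 0.61.
Reliability = 0.61 / 1.12 = 0.545.

0.545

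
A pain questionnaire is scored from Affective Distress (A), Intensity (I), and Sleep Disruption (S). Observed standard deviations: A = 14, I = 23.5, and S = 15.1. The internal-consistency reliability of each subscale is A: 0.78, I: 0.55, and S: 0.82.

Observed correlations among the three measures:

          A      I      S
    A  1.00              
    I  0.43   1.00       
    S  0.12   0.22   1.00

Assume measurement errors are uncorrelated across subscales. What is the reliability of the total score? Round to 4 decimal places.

0.7731

Var(A+I+S) = 14² + 23.5² + 15.1² + 2·[14·23.5·0.43 + 14·15.1·0.12 + 23.5·15.1·0.22] = 976.26 + 489.81 = 1466.07.
Because errors are independent across components, Cov(Tᵢ,Tⱼ) = Cov(Xᵢ,Xⱼ); the off-diagonal part of the true-score variance is the same as above.
True-score variance = [14²·0.78 + 23.5²·0.55 + 15.1²·0.82] + 489.81 = 643.586 + 489.81 = 1133.4.
Reliability = 1133.4 / 1466.07 = 0.7731.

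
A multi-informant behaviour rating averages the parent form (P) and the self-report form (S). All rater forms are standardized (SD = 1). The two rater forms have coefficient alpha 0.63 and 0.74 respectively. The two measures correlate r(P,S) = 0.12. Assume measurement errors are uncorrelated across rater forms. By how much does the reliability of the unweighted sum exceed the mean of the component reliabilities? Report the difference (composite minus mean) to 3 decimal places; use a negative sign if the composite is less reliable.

0.034

Var(sum) = 2 + 0.24 = 2.24; true-score variance = 1.37 + 0.24 = 1.61; composite reliability = 0.7188.
Mean component reliability = 0.6850.
Difference = 0.7188 − 0.6850 = 0.034.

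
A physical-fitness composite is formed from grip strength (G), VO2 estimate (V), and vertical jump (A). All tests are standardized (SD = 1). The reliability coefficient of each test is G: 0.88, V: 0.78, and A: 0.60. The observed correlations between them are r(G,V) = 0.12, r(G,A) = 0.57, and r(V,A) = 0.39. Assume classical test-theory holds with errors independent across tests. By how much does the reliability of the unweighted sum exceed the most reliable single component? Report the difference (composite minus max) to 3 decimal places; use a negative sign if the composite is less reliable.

Var(sum) = 3 + 2.16 = 5.16; true-score variance = 2.26 + 2.16 = 4.42; composite reliability = 0.8566.
Max component reliability = 0.8800.
Difference = 0.8566 − 0.8800 = -0.023.

-0.023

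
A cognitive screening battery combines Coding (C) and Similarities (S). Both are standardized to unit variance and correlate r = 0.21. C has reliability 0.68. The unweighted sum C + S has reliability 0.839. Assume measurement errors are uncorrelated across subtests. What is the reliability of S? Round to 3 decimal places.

0.930

Var(C+S) = 2 + 2·0.21 = 2.420.
True-score variance = ρ_C + ρ_S + 2·0.21, so 0.839 = (0.68 + ρ_S + 0.42) / 2.420.
ρ_S = 0.839·2.420 − 0.68 − 0.42 = 0.930.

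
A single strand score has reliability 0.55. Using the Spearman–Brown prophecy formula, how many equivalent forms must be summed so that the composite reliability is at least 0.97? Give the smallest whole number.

27

k ≥ ρ*(1−ρ₁)/(ρ₁(1−ρ*)) = 0.97·0.45 / (0.55·0.03) = 26.455.
Smallest integer k = 27.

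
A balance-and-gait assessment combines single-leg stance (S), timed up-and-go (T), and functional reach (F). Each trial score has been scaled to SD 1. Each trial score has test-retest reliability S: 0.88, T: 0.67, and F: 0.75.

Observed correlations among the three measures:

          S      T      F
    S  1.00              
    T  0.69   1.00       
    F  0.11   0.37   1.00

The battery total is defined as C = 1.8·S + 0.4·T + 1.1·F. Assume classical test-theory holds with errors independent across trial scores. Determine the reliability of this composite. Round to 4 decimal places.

0.8831

Var(C) = 1.8² + 0.4² + 1.1² + 2·[0.72·0.69 + 1.98·0.11 + 0.44·0.37] = 4.61 + 1.7548 = 6.3648.
Because errors are independent across components, Cov(Tᵢ,Tⱼ) = Cov(Xᵢ,Xⱼ); the off-diagonal part of the true-score variance is the same as above.
True-score variance = [1.8²·0.88 + 0.4²·0.67 + 1.1²·0.75] + 1.7548 = 3.8659 + 1.7548 = 5.6207.
Reliability = 5.6207 / 6.3648 = 0.8831.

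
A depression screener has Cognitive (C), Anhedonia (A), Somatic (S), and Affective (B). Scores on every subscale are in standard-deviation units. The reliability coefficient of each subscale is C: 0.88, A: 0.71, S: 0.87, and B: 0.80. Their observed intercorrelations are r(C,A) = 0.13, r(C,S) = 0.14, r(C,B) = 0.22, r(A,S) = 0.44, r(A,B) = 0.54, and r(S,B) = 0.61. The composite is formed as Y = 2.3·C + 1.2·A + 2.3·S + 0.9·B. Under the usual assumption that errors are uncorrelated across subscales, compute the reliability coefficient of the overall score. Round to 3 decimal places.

Var(Y) = 2.3² + 1.2² + 2.3² + 0.9² + 2·[2.76·0.13 + 5.29·0.14 + 2.07·0.22 + 2.76·0.44 + 1.08·0.54 + 2.07·0.61] = 12.83 + 9.2302 = 22.0602.
Because errors are independent across components, Cov(Tᵢ,Tⱼ) = Cov(Xᵢ,Xⱼ); the off-diagonal part of the true-score variance is the same as above.
True-score variance = [2.3²·0.88 + 1.2²·0.71 + 2.3²·0.87 + 0.9²·0.80] + 9.2302 = 10.9279 + 9.2302 = 20.1581.
Reliability = 20.1581 / 22.0602 = 0.914.

0.914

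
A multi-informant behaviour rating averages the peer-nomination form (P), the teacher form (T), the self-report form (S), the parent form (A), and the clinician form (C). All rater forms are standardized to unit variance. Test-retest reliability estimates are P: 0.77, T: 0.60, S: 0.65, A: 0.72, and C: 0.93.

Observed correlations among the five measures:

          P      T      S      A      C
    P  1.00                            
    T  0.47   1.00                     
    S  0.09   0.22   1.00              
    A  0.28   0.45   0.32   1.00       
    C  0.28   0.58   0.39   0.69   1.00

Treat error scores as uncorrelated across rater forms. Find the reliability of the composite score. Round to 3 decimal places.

0.894

Var(P+T+S+A+C) = 5 + 2·[0.47 + 0.09 + 0.28 + 0.28 + 0.22 + 0.45 + 0.58 + 0.32 + 0.39 + 0.69] = 5 + 7.54 = 12.54.
Because errors are independent across components, Cov(Tᵢ,Tⱼ) = Cov(Xᵢ,Xⱼ); the off-diagonal part of the true-score variance is the same as above.
True-score variance = [0.77 + 0.60 + 0.65 + 0.72 + 0.93] + 7.54 = 3.67 + 7.54 = 11.21.
Reliability = 11.21 / 12.54 = 0.894.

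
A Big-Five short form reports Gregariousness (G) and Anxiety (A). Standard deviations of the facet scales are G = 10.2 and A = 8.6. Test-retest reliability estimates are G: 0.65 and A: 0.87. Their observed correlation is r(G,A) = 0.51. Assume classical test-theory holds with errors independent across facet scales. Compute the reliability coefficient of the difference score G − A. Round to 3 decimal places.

Var(G−A) = 10.2² + 8.6² − 2·10.2·8.6·0.51 = 178 − 89.4744 = 88.5256.
Under uncorrelated errors the observed covariances equal the true-score covariances, so only the own-variance terms attenuate.
True-score variance = [10.2²·0.65 + 8.6²·0.87] − 89.4744 = 131.971 − 89.4744 = 42.4968.
Reliability = 42.4968 / 88.5256 = 0.480.

0.480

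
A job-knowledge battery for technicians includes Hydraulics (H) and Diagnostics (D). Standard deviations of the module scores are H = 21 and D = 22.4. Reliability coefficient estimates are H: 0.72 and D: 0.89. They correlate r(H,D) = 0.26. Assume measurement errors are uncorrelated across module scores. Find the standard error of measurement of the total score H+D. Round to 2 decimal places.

13.37

Var(total) = 942.76 + 244.608 = 1187.37.
True-score variance = 764.086 + 244.608 = 1008.69, so reliability = 0.8495.
Error variance = 1187.37 − 1008.69 = 178.674; SEM = √178.674 = 13.37.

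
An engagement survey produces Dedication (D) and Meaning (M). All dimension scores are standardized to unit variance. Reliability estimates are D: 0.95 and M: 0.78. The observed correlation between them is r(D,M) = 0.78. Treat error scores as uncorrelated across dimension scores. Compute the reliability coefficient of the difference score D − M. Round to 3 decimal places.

Var(D−M) = 1 + 1 − 2·0.78 = 2 − 1.56 = 0.44.
Because errors are independent across components, Cov(Tᵢ,Tⱼ) = Cov(Xᵢ,Xⱼ); the off-diagonal part of the true-score variance is the same as above.
True-score variance = [0.95 + 0.78] − 1.56 = 1.73 − 1.56 = 0.17.
Reliability = 0.17 / 0.44 = 0.386.

0.386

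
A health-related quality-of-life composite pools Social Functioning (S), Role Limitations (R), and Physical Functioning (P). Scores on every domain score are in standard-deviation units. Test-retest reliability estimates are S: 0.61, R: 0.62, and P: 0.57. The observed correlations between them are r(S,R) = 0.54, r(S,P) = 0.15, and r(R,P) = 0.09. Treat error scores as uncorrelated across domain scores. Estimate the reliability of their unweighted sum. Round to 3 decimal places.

0.737

Var(S+R+P) = 3 + 2·[0.54 + 0.15 + 0.09] = 3 + 1.56 = 4.56.
Under uncorrelated errors the observed covariances equal the true-score covariances, so only the own-variance terms attenuate.
True-score variance = [0.61 + 0.62 + 0.57] + 1.56 = 1.8 + 1.56 = 3.36.
Reliability = 3.36 / 4.56 = 0.737.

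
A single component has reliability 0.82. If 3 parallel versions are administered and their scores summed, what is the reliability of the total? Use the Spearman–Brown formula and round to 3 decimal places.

0.932

ρ_k = kρ / (1 + (k−1)ρ) = 3·0.82 / (1 + 2·0.82) = 2.460 / 2.640 = 0.932.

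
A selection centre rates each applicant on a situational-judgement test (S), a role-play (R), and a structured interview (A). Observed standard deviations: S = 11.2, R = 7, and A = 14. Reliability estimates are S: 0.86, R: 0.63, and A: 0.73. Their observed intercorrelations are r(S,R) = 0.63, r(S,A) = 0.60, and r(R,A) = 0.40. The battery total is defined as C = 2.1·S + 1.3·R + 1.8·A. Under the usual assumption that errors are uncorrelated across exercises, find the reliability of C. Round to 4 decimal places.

Var(C) = 2.1²·11.2² + 1.3²·7² + 1.8²·14² + 2·[2.73·11.2·7·0.63 + 3.78·11.2·14·0.60 + 2.34·7·14·0.40] = 1271.04 + 1164.38 = 2435.42.
Under uncorrelated errors the observed covariances equal the true-score covariances, so only the own-variance terms attenuate.
True-score variance = [2.1²·11.2²·0.86 + 1.3²·7²·0.63 + 1.8²·14²·0.73] + 1164.38 = 991.493 + 1164.38 = 2155.87.
Reliability = 2155.87 / 2435.42 = 0.8852.

0.8852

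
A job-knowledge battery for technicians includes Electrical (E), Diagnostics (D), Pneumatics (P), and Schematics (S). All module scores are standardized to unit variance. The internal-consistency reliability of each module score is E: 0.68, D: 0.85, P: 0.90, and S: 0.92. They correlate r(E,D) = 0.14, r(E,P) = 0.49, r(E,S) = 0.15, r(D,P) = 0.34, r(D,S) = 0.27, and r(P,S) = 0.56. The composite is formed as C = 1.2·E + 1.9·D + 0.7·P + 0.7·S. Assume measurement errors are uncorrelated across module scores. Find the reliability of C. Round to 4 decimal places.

Var(C) = 1.2² + 1.9² + 0.7² + 0.7² + 2·[2.28·0.14 + 0.84·0.49 + 0.84·0.15 + 1.33·0.34 + 1.33·0.27 + 0.49·0.56] = 6.03 + 3.885 = 9.915.
With uncorrelated errors the cross-covariances are all true-score covariance, so they carry over unchanged; only the diagonal terms shrink to ρᵢσᵢ².
True-score variance = [1.2²·0.68 + 1.9²·0.85 + 0.7²·0.90 + 0.7²·0.92] + 3.885 = 4.9395 + 3.885 = 8.8245.
Reliability = 8.8245 / 9.915 = 0.8900.

0.8900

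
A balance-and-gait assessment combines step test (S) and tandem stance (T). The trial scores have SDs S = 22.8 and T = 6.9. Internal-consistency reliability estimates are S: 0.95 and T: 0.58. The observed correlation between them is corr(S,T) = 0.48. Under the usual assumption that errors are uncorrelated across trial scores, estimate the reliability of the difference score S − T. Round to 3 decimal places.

Var(S−T) = 22.8² + 6.9² − 2·22.8·6.9·0.48 = 567.45 − 151.027 = 416.423.
Because errors are independent across components, Cov(Tᵢ,Tⱼ) = Cov(Xᵢ,Xⱼ); the off-diagonal part of the true-score variance is the same as above.
True-score variance = [22.8²·0.95 + 6.9²·0.58] − 151.027 = 521.462 − 151.027 = 370.435.
Reliability = 370.435 / 416.423 = 0.890.

0.890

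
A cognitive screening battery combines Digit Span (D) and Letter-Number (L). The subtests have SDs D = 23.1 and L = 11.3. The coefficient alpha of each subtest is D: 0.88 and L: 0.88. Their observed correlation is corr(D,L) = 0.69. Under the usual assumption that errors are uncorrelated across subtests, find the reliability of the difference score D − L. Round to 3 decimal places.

Var(D−L) = 23.1² + 11.3² − 2·23.1·11.3·0.69 = 661.3 − 360.221 = 301.079.
Because errors are independent across components, Cov(Tᵢ,Tⱼ) = Cov(Xᵢ,Xⱼ); the off-diagonal part of the true-score variance is the same as above.
True-score variance = [23.1²·0.88 + 11.3²·0.88] − 360.221 = 581.944 − 360.221 = 221.723.
Reliability = 221.723 / 301.079 = 0.736.

0.736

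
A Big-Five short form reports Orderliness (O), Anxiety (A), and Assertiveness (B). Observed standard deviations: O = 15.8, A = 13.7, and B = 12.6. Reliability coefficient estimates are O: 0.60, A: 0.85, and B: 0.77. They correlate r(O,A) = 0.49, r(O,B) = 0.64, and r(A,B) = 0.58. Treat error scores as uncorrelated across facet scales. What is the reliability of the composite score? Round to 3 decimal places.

Var(O+A+B) = 15.8² + 13.7² + 12.6² + 2·[15.8·13.7·0.49 + 15.8·12.6·0.64 + 13.7·12.6·0.58] = 596.09 + 667.192 = 1263.28.
Because errors are independent across components, Cov(Tᵢ,Tⱼ) = Cov(Xᵢ,Xⱼ); the off-diagonal part of the true-score variance is the same as above.
True-score variance = [15.8²·0.60 + 13.7²·0.85 + 12.6²·0.77] + 667.192 = 431.566 + 667.192 = 1098.76.
Reliability = 1098.76 / 1263.28 = 0.870.

0.870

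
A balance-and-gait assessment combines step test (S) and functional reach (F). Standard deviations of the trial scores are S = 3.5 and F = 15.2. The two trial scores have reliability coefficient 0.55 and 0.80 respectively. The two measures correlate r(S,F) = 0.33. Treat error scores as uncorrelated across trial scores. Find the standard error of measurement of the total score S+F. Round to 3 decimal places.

Var(total) = 243.29 + 35.112 = 278.402.
True-score variance = 191.57 + 35.112 = 226.681, so reliability = 0.8142.
Error variance = 278.402 − 226.681 = 51.7205; SEM = √51.7205 = 7.192.

7.192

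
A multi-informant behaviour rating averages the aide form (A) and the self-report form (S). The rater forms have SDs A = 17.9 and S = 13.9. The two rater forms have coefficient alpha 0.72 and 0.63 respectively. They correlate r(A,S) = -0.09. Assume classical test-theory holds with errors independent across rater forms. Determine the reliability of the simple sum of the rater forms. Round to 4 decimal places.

Var(A+S) = 17.9² + 13.9² + 2·[17.9·13.9·(-0.09)] = 513.62 − 44.7858 = 468.834.
Because errors are independent across components, Cov(Tᵢ,Tⱼ) = Cov(Xᵢ,Xⱼ); the off-diagonal part of the true-score variance is the same as above.
True-score variance = [17.9²·0.72 + 13.9²·0.63] − 44.7858 = 352.417 − 44.7858 = 307.632.
Reliability = 307.632 / 468.834 = 0.6562.

0.6562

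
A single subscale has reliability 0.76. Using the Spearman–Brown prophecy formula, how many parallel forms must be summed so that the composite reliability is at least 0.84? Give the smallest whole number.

2

k ≥ ρ*(1−ρ₁)/(ρ₁(1−ρ*)) = 0.84·0.24 / (0.76·0.16) = 1.658.
Smallest integer k = 2.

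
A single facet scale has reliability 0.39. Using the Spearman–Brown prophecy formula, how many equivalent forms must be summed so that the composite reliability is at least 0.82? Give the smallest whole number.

8

k ≥ ρ*(1−ρ₁)/(ρ₁(1−ρ*)) = 0.82·0.61 / (0.39·0.18) = 7.125.
Smallest integer k = 8.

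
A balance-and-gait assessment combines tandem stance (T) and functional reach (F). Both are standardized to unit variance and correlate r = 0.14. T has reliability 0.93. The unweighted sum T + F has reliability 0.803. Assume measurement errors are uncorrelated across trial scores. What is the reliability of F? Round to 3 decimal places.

0.621

Var(T+F) = 2 + 2·0.14 = 2.280.
True-score variance = ρ_T + ρ_F + 2·0.14, so 0.803 = (0.93 + ρ_F + 0.28) / 2.280.
ρ_F = 0.803·2.280 − 0.93 − 0.28 = 0.621.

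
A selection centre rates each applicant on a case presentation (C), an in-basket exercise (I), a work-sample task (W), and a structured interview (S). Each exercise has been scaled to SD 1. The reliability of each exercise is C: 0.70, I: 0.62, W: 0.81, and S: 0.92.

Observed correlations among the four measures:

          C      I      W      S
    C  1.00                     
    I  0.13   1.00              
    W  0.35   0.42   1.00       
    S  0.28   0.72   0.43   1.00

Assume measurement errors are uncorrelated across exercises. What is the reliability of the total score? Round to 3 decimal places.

Var(C+I+W+S) = 4 + 2·[0.13 + 0.35 + 0.28 + 0.42 + 0.72 + 0.43] = 4 + 4.66 = 8.66.
With uncorrelated errors the cross-covariances are all true-score covariance, so they carry over unchanged; only the diagonal terms shrink to ρᵢσᵢ².
True-score variance = [0.70 + 0.62 + 0.81 + 0.92] + 4.66 = 3.05 + 4.66 = 7.71.
Reliability = 7.71 / 8.66 = 0.890.

0.890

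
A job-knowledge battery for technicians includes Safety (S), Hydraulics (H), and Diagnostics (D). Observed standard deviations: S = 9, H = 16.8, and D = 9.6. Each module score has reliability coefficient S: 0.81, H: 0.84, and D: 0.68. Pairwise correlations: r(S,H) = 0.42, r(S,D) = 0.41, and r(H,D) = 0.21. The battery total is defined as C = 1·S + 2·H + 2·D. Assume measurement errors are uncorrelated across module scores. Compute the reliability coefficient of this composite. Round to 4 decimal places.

Var(C) = 9² + 2²·16.8² + 2²·9.6² + 2·[2·9·16.8·0.42 + 2·9·9.6·0.41 + 4·16.8·9.6·0.21] = 1578.6 + 666.662 = 2245.26.
Because errors are independent across components, Cov(Tᵢ,Tⱼ) = Cov(Xᵢ,Xⱼ); the off-diagonal part of the true-score variance is the same as above.
True-score variance = [9²·0.81 + 2²·16.8²·0.84 + 2²·9.6²·0.68] + 666.662 = 1264.61 + 666.662 = 1931.27.
Reliability = 1931.27 / 2245.26 = 0.8602.

0.8602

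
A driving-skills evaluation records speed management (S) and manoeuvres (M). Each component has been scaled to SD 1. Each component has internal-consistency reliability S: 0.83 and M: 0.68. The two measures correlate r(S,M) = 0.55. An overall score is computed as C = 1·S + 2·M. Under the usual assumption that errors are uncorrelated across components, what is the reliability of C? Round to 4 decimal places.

0.7986

Var(C) = 1 + 2² + 2·[2·0.55] = 5 + 2.2 = 7.2.
With uncorrelated errors the cross-covariances are all true-score covariance, so they carry over unchanged; only the diagonal terms shrink to ρᵢσᵢ².
True-score variance = [0.83 + 2²·0.68] + 2.2 = 3.55 + 2.2 = 5.75.
Reliability = 5.75 / 7.2 = 0.7986.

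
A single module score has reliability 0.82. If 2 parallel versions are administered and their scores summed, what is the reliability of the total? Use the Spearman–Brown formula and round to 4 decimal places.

ρ_k = kρ / (1 + (k−1)ρ) = 2·0.82 / (1 + 1·0.82) = 1.640 / 1.820 = 0.9011.

0.9011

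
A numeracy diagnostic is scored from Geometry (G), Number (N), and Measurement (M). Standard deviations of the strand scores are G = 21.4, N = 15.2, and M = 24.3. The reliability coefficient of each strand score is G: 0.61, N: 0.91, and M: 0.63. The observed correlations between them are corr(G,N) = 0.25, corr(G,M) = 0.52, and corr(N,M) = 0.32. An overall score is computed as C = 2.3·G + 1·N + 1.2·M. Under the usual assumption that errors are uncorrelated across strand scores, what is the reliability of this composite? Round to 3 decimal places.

0.774

Var(C) = 2.3²·21.4² + 15.2² + 1.2²·24.3² + 2·[2.3·21.4·15.2·0.25 + 2.76·21.4·24.3·0.52 + 1.2·15.2·24.3·0.32] = 3503.95 + 2150.41 = 5654.36.
With uncorrelated errors the cross-covariances are all true-score covariance, so they carry over unchanged; only the diagonal terms shrink to ρᵢσᵢ².
True-score variance = [2.3²·21.4²·0.61 + 15.2²·0.91 + 1.2²·24.3²·0.63] + 2150.41 = 2223.73 + 2150.41 = 4374.14.
Reliability = 4374.14 / 5654.36 = 0.774.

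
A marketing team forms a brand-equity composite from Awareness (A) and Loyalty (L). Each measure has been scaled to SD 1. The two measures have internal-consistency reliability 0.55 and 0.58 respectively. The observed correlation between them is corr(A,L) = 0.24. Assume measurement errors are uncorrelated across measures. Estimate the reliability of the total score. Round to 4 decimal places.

0.6492

Var(A+L) = 2 + 2·[0.24] = 2 + 0.48 = 2.48.
Under uncorrelated errors the observed covariances equal the true-score covariances, so only the own-variance terms attenuate.
True-score variance = [0.55 + 0.58] + 0.48 = 1.13 + 0.48 = 1.61.
Reliability = 1.61 / 2.48 = 0.6492.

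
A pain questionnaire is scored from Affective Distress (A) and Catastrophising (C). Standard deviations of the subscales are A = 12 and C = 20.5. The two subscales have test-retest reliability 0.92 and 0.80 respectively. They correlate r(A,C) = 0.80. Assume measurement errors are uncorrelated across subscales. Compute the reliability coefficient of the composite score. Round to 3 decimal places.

0.900

Var(A+C) = 12² + 20.5² + 2·[12·20.5·0.80] = 564.25 + 393.6 = 957.85.
Because errors are independent across components, Cov(Tᵢ,Tⱼ) = Cov(Xᵢ,Xⱼ); the off-diagonal part of the true-score variance is the same as above.
True-score variance = [12²·0.92 + 20.5²·0.80] + 393.6 = 468.68 + 393.6 = 862.28.
Reliability = 862.28 / 957.85 = 0.900.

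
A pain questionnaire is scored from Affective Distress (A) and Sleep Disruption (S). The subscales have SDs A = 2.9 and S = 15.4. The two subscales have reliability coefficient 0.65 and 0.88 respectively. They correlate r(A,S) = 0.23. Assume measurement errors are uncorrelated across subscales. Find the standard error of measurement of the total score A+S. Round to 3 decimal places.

Var(total) = 245.57 + 20.5436 = 266.114.
True-score variance = 214.167 + 20.5436 = 234.711, so reliability = 0.8820.
Error variance = 266.114 − 234.711 = 31.4027; SEM = √31.4027 = 5.604.

5.604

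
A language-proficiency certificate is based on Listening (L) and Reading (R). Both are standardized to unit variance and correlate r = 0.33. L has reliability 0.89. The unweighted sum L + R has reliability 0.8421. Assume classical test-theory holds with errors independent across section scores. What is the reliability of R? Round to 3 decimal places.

0.690

Var(L+R) = 2 + 2·0.33 = 2.660.
True-score variance = ρ_L + ρ_R + 2·0.33, so 0.8421 = (0.89 + ρ_R + 0.66) / 2.660.
ρ_R = 0.8421·2.660 − 0.89 − 0.66 = 0.690.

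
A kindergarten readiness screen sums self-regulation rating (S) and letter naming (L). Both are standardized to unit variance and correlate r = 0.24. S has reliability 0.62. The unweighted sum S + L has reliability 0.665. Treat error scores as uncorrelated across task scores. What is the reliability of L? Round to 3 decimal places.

0.549

Var(S+L) = 2 + 2·0.24 = 2.480.
True-score variance = ρ_S + ρ_L + 2·0.24, so 0.665 = (0.62 + ρ_L + 0.48) / 2.480.
ρ_L = 0.665·2.480 − 0.62 − 0.48 = 0.549.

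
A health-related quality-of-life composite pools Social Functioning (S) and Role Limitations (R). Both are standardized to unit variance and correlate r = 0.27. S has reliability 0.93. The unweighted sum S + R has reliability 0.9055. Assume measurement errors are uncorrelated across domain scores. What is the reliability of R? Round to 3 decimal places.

0.830

Var(S+R) = 2 + 2·0.27 = 2.540.
True-score variance = ρ_S + ρ_R + 2·0.27, so 0.9055 = (0.93 + ρ_R + 0.54) / 2.540.
ρ_R = 0.9055·2.540 − 0.93 − 0.54 = 0.830.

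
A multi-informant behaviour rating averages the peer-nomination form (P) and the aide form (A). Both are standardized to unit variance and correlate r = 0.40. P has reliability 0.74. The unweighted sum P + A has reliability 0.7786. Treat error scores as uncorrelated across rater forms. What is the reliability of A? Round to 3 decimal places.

Var(P+A) = 2 + 2·0.40 = 2.800.
True-score variance = ρ_P + ρ_A + 2·0.40, so 0.7786 = (0.74 + ρ_A + 0.80) / 2.800.
ρ_A = 0.7786·2.800 − 0.74 − 0.80 = 0.640.

0.640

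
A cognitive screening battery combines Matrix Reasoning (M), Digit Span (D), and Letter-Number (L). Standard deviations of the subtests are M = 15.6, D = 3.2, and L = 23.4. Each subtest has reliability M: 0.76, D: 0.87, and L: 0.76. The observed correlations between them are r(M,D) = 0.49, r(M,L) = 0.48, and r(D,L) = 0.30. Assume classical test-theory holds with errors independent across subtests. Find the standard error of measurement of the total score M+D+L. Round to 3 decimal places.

Var(total) = 801.16 + 444.288 = 1245.45.
True-score variance = 610.008 + 444.288 = 1054.3, so reliability = 0.8465.
Error variance = 1245.45 − 1054.3 = 191.152; SEM = √191.152 = 13.826.

13.826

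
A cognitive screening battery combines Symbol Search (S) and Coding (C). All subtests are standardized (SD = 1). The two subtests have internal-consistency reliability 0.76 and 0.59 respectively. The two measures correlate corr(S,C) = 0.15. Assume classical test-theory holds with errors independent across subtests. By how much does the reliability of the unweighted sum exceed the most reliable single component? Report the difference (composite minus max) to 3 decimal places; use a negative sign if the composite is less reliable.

Var(sum) = 2 + 0.3 = 2.3; true-score variance = 1.35 + 0.3 = 1.65; composite reliability = 0.7174.
Max component reliability = 0.7600.
Difference = 0.7174 − 0.7600 = -0.043.

-0.043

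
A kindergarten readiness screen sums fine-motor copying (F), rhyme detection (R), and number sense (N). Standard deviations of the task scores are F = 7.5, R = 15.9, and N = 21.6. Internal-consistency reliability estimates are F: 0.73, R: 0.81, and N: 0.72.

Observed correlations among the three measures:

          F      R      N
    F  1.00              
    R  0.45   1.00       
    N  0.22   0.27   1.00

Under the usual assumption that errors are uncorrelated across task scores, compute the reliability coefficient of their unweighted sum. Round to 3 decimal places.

0.830

Var(F+R+N) = 7.5² + 15.9² + 21.6² + 2·[7.5·15.9·0.45 + 7.5·21.6·0.22 + 15.9·21.6·0.27] = 775.62 + 364.063 = 1139.68.
With uncorrelated errors the cross-covariances are all true-score covariance, so they carry over unchanged; only the diagonal terms shrink to ρᵢσᵢ².
True-score variance = [7.5²·0.73 + 15.9²·0.81 + 21.6²·0.72] + 364.063 = 581.762 + 364.063 = 945.824.
Reliability = 945.824 / 1139.68 = 0.830.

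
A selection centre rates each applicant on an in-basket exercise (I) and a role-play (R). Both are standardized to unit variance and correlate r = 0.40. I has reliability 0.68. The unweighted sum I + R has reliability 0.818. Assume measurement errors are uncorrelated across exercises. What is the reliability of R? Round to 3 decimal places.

0.810

Var(I+R) = 2 + 2·0.40 = 2.800.
True-score variance = ρ_I + ρ_R + 2·0.40, so 0.818 = (0.68 + ρ_R + 0.80) / 2.800.
ρ_R = 0.818·2.800 − 0.68 − 0.80 = 0.810.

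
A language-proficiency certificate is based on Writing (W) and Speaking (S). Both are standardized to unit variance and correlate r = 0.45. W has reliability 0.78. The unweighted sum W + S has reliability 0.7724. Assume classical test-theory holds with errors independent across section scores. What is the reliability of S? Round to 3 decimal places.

Var(W+S) = 2 + 2·0.45 = 2.900.
True-score variance = ρ_W + ρ_S + 2·0.45, so 0.7724 = (0.78 + ρ_S + 0.90) / 2.900.
ρ_S = 0.7724·2.900 − 0.78 − 0.90 = 0.560.

0.560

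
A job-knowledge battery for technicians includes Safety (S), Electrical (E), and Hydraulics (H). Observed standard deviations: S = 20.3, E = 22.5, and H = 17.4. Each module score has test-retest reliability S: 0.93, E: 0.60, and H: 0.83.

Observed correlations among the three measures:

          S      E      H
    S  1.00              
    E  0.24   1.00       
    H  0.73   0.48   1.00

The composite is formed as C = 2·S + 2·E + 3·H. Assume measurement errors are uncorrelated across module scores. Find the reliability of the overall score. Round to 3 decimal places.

Var(C) = 2²·20.3² + 2²·22.5² + 3²·17.4² + 2·[4·20.3·22.5·0.24 + 6·20.3·17.4·0.73 + 6·22.5·17.4·0.48] = 6398.2 + 6226.21 = 12624.4.
With uncorrelated errors the cross-covariances are all true-score covariance, so they carry over unchanged; only the diagonal terms shrink to ρᵢσᵢ².
True-score variance = [2²·20.3²·0.93 + 2²·22.5²·0.60 + 3²·17.4²·0.83] + 6226.21 = 5009.59 + 6226.21 = 11235.8.
Reliability = 11235.8 / 12624.4 = 0.890.

0.890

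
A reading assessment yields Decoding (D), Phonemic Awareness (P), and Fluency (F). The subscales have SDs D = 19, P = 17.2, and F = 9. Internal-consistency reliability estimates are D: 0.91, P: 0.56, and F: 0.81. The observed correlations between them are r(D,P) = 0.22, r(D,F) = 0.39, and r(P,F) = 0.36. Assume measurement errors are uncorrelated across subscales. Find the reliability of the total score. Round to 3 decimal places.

0.842

Var(D+P+F) = 19² + 17.2² + 9² + 2·[19·17.2·0.22 + 19·9·0.39 + 17.2·9·0.36] = 737.84 + 388.628 = 1126.47.
Because errors are independent across components, Cov(Tᵢ,Tⱼ) = Cov(Xᵢ,Xⱼ); the off-diagonal part of the true-score variance is the same as above.
True-score variance = [19²·0.91 + 17.2²·0.56 + 9²·0.81] + 388.628 = 559.79 + 388.628 = 948.418.
Reliability = 948.418 / 1126.47 = 0.842.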